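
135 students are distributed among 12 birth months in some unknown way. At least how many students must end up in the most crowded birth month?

12

By pigeonhole, the 12 birth months are the holes and the 135 students are the pigeons.
If every birth month held at most 11 students, the total would be at most 12 × 11 = 132, which is less than 135.
So some birth month holds at least ⌈135/12⌉ = 12 students.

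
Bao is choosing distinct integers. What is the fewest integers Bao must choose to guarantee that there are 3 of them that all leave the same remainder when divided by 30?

61

The 30 residue classes mod 30 are the pigeonholes.
With 60 integers one could put 2 in each residue class and have no class reach 3.
The 61st integer pushes some class to 3, so 30·2 + 1 = 61.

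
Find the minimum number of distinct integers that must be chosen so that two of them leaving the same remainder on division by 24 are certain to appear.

By the pigeonhole principle, the 24 residue classes mod 24 are the pigeonholes.
With 24 integers one could put 1 in each residue class and have no class reach 2.
The 25th integer pushes some class to 2, so 24·1 + 1 = 25.

25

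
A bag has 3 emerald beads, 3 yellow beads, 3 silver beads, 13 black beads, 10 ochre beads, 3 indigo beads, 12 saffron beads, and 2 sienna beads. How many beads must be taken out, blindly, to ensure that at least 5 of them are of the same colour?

By pigeonhole, put each drawn bead into a box by colour. The largest draw with every box below 5 takes min(count, 4) from each colour; colours with fewer than 4 contribute all they have.
Σ min(cᵢ, 4) = 3 + 3 + 3 + 4 + 4 + 3 + 4 + 2 = 26.
Draw number 26 + 1 = 27 must push one box to 5.

27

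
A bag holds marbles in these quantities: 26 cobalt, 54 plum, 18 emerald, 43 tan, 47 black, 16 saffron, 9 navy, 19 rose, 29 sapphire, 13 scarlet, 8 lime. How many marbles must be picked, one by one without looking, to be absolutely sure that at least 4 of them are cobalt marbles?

In the worst case for collecting cobalt marbles, every non-cobalt marble comes out first.
There are 54 + 18 + 43 + 47 + 16 + 9 + 19 + 29 + 13 + 8 = 256 non-cobalt marbles altogether.
After those, each further marble must be cobalt, so 256 + 4 = 260 draws guarantee 4 cobalt marbles.

260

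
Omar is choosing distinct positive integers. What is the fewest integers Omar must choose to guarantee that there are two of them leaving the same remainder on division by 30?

31

By the pigeonhole principle, the 30 residue classes mod 30 are the pigeonholes.
With 30 integers one could put 1 in each residue class and have no class reach 2.
The 31st integer pushes some class to 2, so 30·1 + 1 = 31.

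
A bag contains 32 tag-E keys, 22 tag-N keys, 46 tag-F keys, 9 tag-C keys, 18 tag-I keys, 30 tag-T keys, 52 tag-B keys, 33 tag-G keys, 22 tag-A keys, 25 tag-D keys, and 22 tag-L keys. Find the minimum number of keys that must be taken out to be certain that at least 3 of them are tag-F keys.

In the worst case for collecting tag-F keys, every non-tag-F key comes out first.
There are 32 + 22 + 9 + 18 + 30 + 52 + 33 + 22 + 25 + 22 = 265 non-tag-F keys altogether.
After those, each further key must be tag-F, so 265 + 3 = 268 draws guarantee 3 tag-F keys.

268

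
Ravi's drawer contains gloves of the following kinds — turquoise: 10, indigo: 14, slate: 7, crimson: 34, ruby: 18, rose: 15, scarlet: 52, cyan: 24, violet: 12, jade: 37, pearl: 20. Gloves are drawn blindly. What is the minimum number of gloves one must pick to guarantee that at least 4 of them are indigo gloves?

In the worst case for collecting indigo gloves, every non-indigo glove comes out first.
There are 10 + 7 + 34 + 18 + 15 + 52 + 24 + 12 + 37 + 20 = 229 non-indigo gloves altogether.
After those, each further glove must be indigo, so 229 + 4 = 233 draws guarantee 4 indigo gloves.

233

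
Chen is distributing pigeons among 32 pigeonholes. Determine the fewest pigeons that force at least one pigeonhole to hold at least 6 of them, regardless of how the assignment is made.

With 160 pigeons one could put exactly 5 in each of the 32 pigeonholes, and no pigeonhole would reach 6.
Pigeonhole: one more pigeon must land in a pigeonhole that already has 5, giving it 6.
So 32 × 5 + 1 = 161 pigeons are required.

161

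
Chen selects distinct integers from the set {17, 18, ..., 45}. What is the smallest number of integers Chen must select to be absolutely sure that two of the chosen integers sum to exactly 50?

A set avoiding the sum 50 can contain at most one of each pair {x, 50−x}, plus the 13 elements whose complement lies outside the range or equal to its own complement.
The integers 25, …, 45 (21 of them) are such a set: any two sum to at least 25+26 = 51 > 50.
By pigeonhole, any 22nd integer completes one of the 8 pairs, so 22 choices force a sum of 50.

22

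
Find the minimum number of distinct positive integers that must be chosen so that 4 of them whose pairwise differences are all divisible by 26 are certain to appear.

79

Integers whose pairwise differences are multiples of 26 are exactly those sharing a remainder mod 26. Pigeonhole: the 26 residue classes mod 26 are the pigeonholes.
With 78 integers one could put 3 in each residue class and have no class reach 4.
The 79th integer pushes some class to 4, so 26·3 + 1 = 79.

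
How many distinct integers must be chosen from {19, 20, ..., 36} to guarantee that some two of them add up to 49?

13

Two chosen integers sum to 49 exactly when both halves of some pair {x, 49−x} with 19 ≤ x ≤ 49−x ≤ 30 are chosen — 6 such pairs.
The remaining 6 elements (those with no distinct partner in range) can never complete a 49-sum, so the worst case takes all of them and one from each pair: 6 + 6 = 12.
Pigeonhole: the 13th integer has to be the second member of some pair, so 12 + 1 = 13.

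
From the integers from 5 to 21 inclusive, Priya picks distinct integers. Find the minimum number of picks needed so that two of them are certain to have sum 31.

Two chosen integers sum to 31 exactly when both halves of some pair {x, 31−x} with 10 ≤ x ≤ 31−x ≤ 21 are chosen — 6 such pairs.
The remaining 5 elements (those with no distinct partner in range) can never complete a 31-sum, so the worst case takes all of them and one from each pair: 5 + 6 = 11.
The 12th integer has to be the second member of some pair, so 11 + 1 = 12.

12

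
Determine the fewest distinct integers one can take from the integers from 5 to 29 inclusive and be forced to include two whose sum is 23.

19

A set avoiding the sum 23 can contain at most one of each pair {x, 23−x}, plus the 11 elements whose complement lies outside the range.
The integers 12, …, 29 (18 of them) are such a set: any two sum to at least 12+13 = 25 > 23.
Pigeonhole: any 19th integer completes one of the 7 pairs, so 19 choices force a sum of 23.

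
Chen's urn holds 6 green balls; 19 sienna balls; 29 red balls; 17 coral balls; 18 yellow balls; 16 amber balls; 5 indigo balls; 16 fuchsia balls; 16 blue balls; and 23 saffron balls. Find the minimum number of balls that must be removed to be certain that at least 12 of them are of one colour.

The 10 colours are the holes; the balls drawn are the pigeons.
To avoid 12 of any one colour, the worst case takes at most 11 of each colour, or every ball of a colour that has fewer than 11.
That gives 6 + 11 + 11 + 11 + 11 + 11 + 5 + 11 + 11 + 11 = 99 balls with no colour reaching 12.
The next ball forces some colour to 12, so 99 + 1 = 100.

100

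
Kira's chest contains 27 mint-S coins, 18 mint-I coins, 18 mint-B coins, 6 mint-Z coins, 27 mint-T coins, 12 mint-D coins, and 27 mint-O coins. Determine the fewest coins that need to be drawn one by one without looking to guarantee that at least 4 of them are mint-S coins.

In the worst case for collecting mint-S coins, every non-mint-S coin comes out first.
There are 18 + 18 + 6 + 27 + 12 + 27 = 108 non-mint-S coins altogether.
After those, each further coin must be mint-S, so 108 + 4 = 112 draws guarantee 4 mint-S coins.

112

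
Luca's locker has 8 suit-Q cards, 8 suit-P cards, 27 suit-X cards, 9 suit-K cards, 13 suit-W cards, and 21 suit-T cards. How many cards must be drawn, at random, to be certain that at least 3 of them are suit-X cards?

62

In the worst case for collecting suit-X cards, every non-suit-X card comes out first.
There are 8 + 8 + 9 + 13 + 21 = 59 non-suit-X cards altogether.
After those, each further card must be suit-X, so 59 + 3 = 62 draws guarantee 3 suit-X cards.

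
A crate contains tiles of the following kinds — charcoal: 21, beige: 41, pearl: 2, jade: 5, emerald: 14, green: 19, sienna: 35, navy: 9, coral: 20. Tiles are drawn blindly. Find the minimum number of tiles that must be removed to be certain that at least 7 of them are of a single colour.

50

An adversary could hand out at most 6 tiles per colour (pearl, jade run out sooner): 6 + 6 + 2 + 5 + 6 + 6 + 6 + 6 + 6 = 49 tiles and still no colour has 7.
One more tile lands in a colour already at 6, so 50 draws are enough and 49 are not.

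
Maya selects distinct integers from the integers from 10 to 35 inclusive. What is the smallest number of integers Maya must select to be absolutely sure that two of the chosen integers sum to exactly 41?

16

Two chosen integers sum to 41 exactly when both halves of some pair {x, 41−x} with 10 ≤ x ≤ 41−x ≤ 31 are chosen — 11 such pairs.
The remaining 4 elements (those with no distinct partner in range) can never complete a 41-sum, so the worst case takes all of them and one from each pair: 4 + 11 = 15.
By the pigeonhole principle, the 16th integer has to be the second member of some pair, so 15 + 1 = 16.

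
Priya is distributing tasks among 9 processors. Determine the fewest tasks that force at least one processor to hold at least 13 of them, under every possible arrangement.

With 108 tasks one could put exactly 12 in each of the 9 processors, and no processor would reach 13.
One more task must land in a processor that already has 12, giving it 13.
So 9 × 12 + 1 = 109 tasks are required.

109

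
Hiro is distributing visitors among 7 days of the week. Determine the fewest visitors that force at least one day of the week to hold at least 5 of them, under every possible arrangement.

29

With 28 visitors one could put exactly 4 in each of the 7 days of the week, and no day of the week would reach 5.
By the pigeonhole principle, one more visitor must land in a day of the week that already has 4, giving it 5.
So 7 × 4 + 1 = 29 visitors are required.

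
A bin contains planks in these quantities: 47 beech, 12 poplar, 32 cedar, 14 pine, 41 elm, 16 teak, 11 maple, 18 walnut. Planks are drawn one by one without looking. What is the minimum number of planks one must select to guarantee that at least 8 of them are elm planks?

158

In the worst case for collecting elm planks, every non-elm plank comes out first.
There are 47 + 12 + 32 + 14 + 16 + 11 + 18 = 150 non-elm planks altogether.
After those, each further plank must be elm, so 150 + 8 = 158 draws guarantee 8 elm planks.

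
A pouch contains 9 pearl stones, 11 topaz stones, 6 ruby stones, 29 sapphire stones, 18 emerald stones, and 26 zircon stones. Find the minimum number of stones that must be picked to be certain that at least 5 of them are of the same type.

Put each drawn stone into a box by type. The largest draw with every box below 5 takes min(count, 4) from each type.
Σ min(cᵢ, 4) = 4 + 4 + 4 + 4 + 4 + 4 = 24.
Draw number 24 + 1 = 25 must push one box to 5.

25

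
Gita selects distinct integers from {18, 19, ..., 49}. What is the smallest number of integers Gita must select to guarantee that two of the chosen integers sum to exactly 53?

Group the elements by complementary pair {x, 53−x}: {18,35}, {19,34}, {20,33}, …, giving 9 two-element pairs and 14 integers whose partner 53−x falls outside [18,49].
Treating each of those 23 groups as a pigeonhole, one can pick one integer per group — 23 integers — with no two summing to 53.
The 24th integer lands in an occupied pair, forcing a sum of 53.

24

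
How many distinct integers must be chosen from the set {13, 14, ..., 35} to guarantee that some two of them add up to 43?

Two chosen integers sum to 43 exactly when both halves of some pair {x, 43−x} with 13 ≤ x ≤ 43−x ≤ 30 are chosen — 9 such pairs.
The remaining 5 elements (those with no distinct partner in range) can never complete a 43-sum, so the worst case takes all of them and one from each pair: 5 + 9 = 14.
Pigeonhole: the 15th integer has to be the second member of some pair, so 14 + 1 = 15.

15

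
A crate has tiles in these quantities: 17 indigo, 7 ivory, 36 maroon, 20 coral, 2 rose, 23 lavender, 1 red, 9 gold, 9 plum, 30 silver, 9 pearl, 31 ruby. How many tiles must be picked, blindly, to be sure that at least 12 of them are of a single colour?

104

Put each drawn tile into a box by colour. The largest draw with every box below 12 takes min(count, 11) from each colour; colours with fewer than 11 contribute all they have.
Σ min(cᵢ, 11) = 11 + 7 + 11 + 11 + 2 + 11 + 1 + 9 + 9 + 11 + 9 + 11 = 103.
Draw number 103 + 1 = 104 must push one box to 12.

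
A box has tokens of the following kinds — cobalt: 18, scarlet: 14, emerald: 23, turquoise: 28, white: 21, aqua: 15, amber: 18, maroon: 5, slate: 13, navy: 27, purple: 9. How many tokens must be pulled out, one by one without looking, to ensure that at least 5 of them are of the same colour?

The 11 colours are the holes; the tokens drawn are the pigeons.
To avoid 5 of any one colour, the worst case takes at most 4 of each colour.
That gives 4 + 4 + 4 + 4 + 4 + 4 + 4 + 4 + 4 + 4 + 4 = 44 tokens with no colour reaching 5.
The next token forces some colour to 5, so 44 + 1 = 45.

45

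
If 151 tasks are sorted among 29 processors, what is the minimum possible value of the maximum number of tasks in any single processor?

6

The 29 processors are the holes and the 151 tasks are the pigeons.
If every processor held at most 5 tasks, the total would be at most 29 × 5 = 145, which is less than 151.
So some processor holds at least ⌈151/29⌉ = 6 tasks.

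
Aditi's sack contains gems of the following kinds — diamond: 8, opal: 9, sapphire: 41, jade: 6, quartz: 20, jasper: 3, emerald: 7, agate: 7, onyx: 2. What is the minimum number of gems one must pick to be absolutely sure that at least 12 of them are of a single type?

65

By the pigeonhole principle, put each drawn gem into a box by type. The largest draw with every box below 12 takes min(count, 11) from each type; types with fewer than 11 contribute all they have.
Σ min(cᵢ, 11) = 8 + 9 + 11 + 6 + 11 + 3 + 7 + 7 + 2 = 64.
Draw number 64 + 1 = 65 must push one box to 12.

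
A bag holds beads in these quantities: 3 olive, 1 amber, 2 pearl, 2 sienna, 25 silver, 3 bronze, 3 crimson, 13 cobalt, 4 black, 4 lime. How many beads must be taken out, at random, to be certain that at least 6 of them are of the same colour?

33

By the pigeonhole principle, put each drawn bead into a box by colour. The largest draw with every box below 6 takes min(count, 5) from each colour; colours with fewer than 5 contribute all they have.
Σ min(cᵢ, 5) = 3 + 1 + 2 + 2 + 5 + 3 + 3 + 5 + 4 + 4 = 32.
Draw number 32 + 1 = 33 must push one box to 6.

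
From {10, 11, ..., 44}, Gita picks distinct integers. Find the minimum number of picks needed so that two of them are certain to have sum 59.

Group the elements by complementary pair {x, 59−x}: {15,44}, {16,43}, {17,42}, …, giving 15 two-element pairs and 5 integers whose partner 59−x falls outside [10,44].
Pigeonhole: treating each of those 20 groups as a pigeonhole, one can pick one integer per group — 20 integers — with no two summing to 59.
The 21st integer lands in an occupied pair, forcing a sum of 59.

21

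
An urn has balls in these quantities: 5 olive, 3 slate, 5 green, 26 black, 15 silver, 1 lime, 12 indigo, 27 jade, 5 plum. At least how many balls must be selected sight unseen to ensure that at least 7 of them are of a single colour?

44

By pigeonhole, put each drawn ball into a box by colour. The largest draw with every box below 7 takes min(count, 6) from each colour; colours with fewer than 6 contribute all they have.
Σ min(cᵢ, 6) = 5 + 3 + 5 + 6 + 6 + 1 + 6 + 6 + 5 = 43.
Draw number 43 + 1 = 44 must push one box to 7.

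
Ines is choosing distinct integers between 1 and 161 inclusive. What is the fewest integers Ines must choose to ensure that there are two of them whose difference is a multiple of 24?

Integers whose pairwise differences are multiples of 24 are exactly those sharing a remainder mod 24. By pigeonhole, the 24 residue classes mod 24 are the pigeonholes.
With 24 integers one could put 1 in each residue class and have no class reach 2.
The 25th integer pushes some class to 2, so 24·1 + 1 = 25.

25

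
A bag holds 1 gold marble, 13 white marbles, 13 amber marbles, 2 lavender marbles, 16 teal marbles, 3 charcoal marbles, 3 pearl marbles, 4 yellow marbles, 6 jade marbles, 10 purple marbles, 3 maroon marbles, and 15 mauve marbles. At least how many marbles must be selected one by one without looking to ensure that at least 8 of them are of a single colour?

An adversary could hand out at most 7 marbles per colour (7 colours run out sooner): 1 + 7 + 7 + 2 + 7 + 3 + 3 + 4 + 6 + 7 + 3 + 7 = 57 marbles and still no colour has 8.
By pigeonhole, one more marble lands in a colour already at 7, so 58 draws are enough and 57 are not.

58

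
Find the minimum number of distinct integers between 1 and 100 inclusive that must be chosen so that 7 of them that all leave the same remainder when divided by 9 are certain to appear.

Pigeonhole: the 9 residue classes mod 9 are the pigeonholes.
With 54 integers one could put 6 in each residue class and have no class reach 7.
The 55th integer pushes some class to 7, so 9·6 + 1 = 55.

55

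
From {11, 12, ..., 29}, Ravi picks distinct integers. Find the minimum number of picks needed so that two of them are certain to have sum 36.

13

Group the elements by complementary pair {x, 36−x}: {11,25}, {12,24}, {13,23}, …, giving 7 two-element pairs; the single value 18 (it cannot pair with itself since the integers are distinct); and 4 integers whose partner 36−x falls outside [11,29].
By the pigeonhole principle, treating each of those 12 groups as a pigeonhole, one can pick one integer per group — 12 integers — with no two summing to 36.
The 13th integer lands in an occupied pair, forcing a sum of 36.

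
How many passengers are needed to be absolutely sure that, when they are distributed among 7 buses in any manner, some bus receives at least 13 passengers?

85

With 84 passengers one could put exactly 12 in each of the 7 buses, and no bus would reach 13.
Pigeonhole: one more passenger must land in a bus that already has 12, giving it 13.
So 7 × 12 + 1 = 85 passengers are required.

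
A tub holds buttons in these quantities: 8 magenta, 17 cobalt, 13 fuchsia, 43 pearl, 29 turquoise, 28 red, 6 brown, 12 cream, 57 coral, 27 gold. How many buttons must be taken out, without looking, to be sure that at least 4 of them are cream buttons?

In the worst case for collecting cream buttons, every non-cream button comes out first.
There are 8 + 17 + 13 + 43 + 29 + 28 + 6 + 57 + 27 = 228 non-cream buttons altogether.
After those, each further button must be cream, so 228 + 4 = 232 draws guarantee 4 cream buttons.

232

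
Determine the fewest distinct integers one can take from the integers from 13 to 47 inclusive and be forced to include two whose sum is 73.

Group the elements by complementary pair {x, 73−x}: {26,47}, {27,46}, {28,45}, …, giving 11 two-element pairs and 13 integers whose partner 73−x falls outside [13,47].
By the pigeonhole principle, treating each of those 24 groups as a pigeonhole, one can pick one integer per group — 24 integers — with no two summing to 73.
The 25th integer lands in an occupied pair, forcing a sum of 73.

25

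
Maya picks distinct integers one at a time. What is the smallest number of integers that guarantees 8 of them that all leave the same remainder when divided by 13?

The 13 residue classes mod 13 are the pigeonholes.
With 91 integers one could put 7 in each residue class and have no class reach 8.
The 92nd integer pushes some class to 8, so 13·7 + 1 = 92.

92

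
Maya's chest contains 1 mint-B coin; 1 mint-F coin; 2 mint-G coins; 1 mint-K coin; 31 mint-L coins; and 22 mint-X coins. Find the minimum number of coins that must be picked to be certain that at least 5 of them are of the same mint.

By the pigeonhole principle, put each drawn coin into a box by mint. The largest draw with every box below 5 takes min(count, 4) from each mint; mints with fewer than 4 contribute all they have.
Σ min(cᵢ, 4) = 1 + 1 + 2 + 1 + 4 + 4 = 13.
Draw number 13 + 1 = 14 must push one box to 5.

14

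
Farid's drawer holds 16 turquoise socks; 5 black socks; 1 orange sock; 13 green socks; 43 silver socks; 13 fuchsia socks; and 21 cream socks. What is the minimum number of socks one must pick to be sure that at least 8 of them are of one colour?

42

By pigeonhole, put each drawn sock into a box by colour. The largest draw with every box below 8 takes min(count, 7) from each colour; colours with fewer than 7 contribute all they have.
Σ min(cᵢ, 7) = 7 + 5 + 1 + 7 + 7 + 7 + 7 = 41.
Draw number 41 + 1 = 42 must push one box to 8.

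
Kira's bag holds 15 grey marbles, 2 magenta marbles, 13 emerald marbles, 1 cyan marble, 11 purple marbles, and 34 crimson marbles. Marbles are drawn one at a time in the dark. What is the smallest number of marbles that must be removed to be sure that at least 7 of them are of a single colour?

By pigeonhole, the 6 colours are the holes; the marbles drawn are the pigeons.
To avoid 7 of any one colour, the worst case takes at most 6 of each colour, or every marble of a colour that has fewer than 6.
That gives 6 + 2 + 6 + 1 + 6 + 6 = 27 marbles with no colour reaching 7.
The next marble forces some colour to 7, so 27 + 1 = 28.

28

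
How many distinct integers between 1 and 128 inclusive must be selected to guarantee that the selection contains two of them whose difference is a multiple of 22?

Integers whose pairwise differences are multiples of 22 are exactly those sharing a remainder mod 22. By the pigeonhole principle, the 22 residue classes mod 22 are the pigeonholes.
With 22 integers one could put 1 in each residue class and have no class reach 2.
The 23rd integer pushes some class to 2, so 22·1 + 1 = 23.

23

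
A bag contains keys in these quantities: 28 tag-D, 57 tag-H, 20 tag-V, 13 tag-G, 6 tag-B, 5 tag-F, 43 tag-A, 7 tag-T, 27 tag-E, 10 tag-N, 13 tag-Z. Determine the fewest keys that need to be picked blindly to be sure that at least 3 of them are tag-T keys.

In the worst case for collecting tag-T keys, every non-tag-T key comes out first.
There are 28 + 57 + 20 + 13 + 6 + 5 + 43 + 27 + 10 + 13 = 222 non-tag-T keys altogether.
After those, each further key must be tag-T, so 222 + 3 = 225 draws guarantee 3 tag-T keys.

225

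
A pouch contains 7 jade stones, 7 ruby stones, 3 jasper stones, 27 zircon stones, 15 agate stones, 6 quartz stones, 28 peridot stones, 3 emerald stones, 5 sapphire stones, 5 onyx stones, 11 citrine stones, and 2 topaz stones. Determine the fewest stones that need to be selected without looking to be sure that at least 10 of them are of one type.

75

By pigeonhole, put each drawn stone into a box by type. The largest draw with every box below 10 takes min(count, 9) from each type; types with fewer than 9 contribute all they have.
Σ min(cᵢ, 9) = 7 + 7 + 3 + 9 + 9 + 6 + 9 + 3 + 5 + 5 + 9 + 2 = 74.
Draw number 74 + 1 = 75 must push one box to 10.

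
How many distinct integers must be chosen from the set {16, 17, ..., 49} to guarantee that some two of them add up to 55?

23

Two chosen integers sum to 55 exactly when both halves of some pair {x, 55−x} with 16 ≤ x ≤ 55−x ≤ 39 are chosen — 12 such pairs.
The remaining 10 elements (those with no distinct partner in range) can never complete a 55-sum, so the worst case takes all of them and one from each pair: 10 + 12 = 22.
Pigeonhole: the 23rd integer has to be the second member of some pair, so 22 + 1 = 23.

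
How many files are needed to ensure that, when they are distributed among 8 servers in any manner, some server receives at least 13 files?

With 96 files one could put exactly 12 in each of the 8 servers, and no server would reach 13.
One more file must land in a server that already has 12, giving it 13.
So 8 × 12 + 1 = 97 files are required.

97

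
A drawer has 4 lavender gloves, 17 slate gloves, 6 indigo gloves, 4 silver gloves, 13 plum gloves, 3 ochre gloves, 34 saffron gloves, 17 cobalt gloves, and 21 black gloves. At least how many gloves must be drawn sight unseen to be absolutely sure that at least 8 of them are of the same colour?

An adversary could hand out at most 7 gloves per colour (4 colours run out sooner): 4 + 7 + 6 + 4 + 7 + 3 + 7 + 7 + 7 = 52 gloves and still no colour has 8.
By pigeonhole, one more glove lands in a colour already at 7, so 53 draws are enough and 52 are not.

53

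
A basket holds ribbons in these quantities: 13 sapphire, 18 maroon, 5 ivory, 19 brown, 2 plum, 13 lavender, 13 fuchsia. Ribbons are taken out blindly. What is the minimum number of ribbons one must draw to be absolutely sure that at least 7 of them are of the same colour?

An adversary could hand out at most 6 ribbons per colour (ivory, plum run out sooner): 6 + 6 + 5 + 6 + 2 + 6 + 6 = 37 ribbons and still no colour has 7.
Pigeonhole: one more ribbon lands in a colour already at 6, so 38 draws are enough and 37 are not.

38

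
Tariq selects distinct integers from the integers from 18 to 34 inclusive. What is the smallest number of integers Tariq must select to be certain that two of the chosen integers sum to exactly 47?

A set avoiding the sum 47 can contain at most one of each pair {x, 47−x}, plus the 5 elements whose complement lies outside the range.
The integers 24, …, 34 (11 of them) are such a set: any two sum to at least 24+25 = 49 > 47.
By pigeonhole, any 12th integer completes one of the 6 pairs, so 12 choices force a sum of 47.

12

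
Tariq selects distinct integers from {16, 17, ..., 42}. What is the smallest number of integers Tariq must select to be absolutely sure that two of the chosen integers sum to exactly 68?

20

A set avoiding the sum 68 can contain at most one of each pair {x, 68−x}, plus the 11 elements whose complement lies outside the range or equal to its own complement.
The integers 16, …, 34 (19 of them) are such a set: any two sum to at least 16+17 = 33 and at most 33+34 = 67 < 68.
Any 20th integer completes one of the 8 pairs, so 20 choices force a sum of 68.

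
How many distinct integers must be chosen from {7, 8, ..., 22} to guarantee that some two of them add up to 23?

Group the elements by complementary pair {x, 23−x}: {7,16}, {8,15}, {9,14}, …, giving 5 two-element pairs and 6 integers whose partner 23−x falls outside [7,22].
Treating each of those 11 groups as a pigeonhole, one can pick one integer per group — 11 integers — with no two summing to 23.
The 12th integer lands in an occupied pair, forcing a sum of 23.

12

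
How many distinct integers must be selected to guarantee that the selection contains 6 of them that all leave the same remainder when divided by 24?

121

By pigeonhole, the 24 residue classes mod 24 are the pigeonholes.
With 120 integers one could put 5 in each residue class and have no class reach 6.
The 121st integer pushes some class to 6, so 24·5 + 1 = 121.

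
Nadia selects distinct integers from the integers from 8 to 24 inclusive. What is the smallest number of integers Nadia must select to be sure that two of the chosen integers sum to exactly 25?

13

Group the elements by complementary pair {x, 25−x}: {8,17}, {9,16}, {10,15}, …, giving 5 two-element pairs and 7 integers whose partner 25−x falls outside [8,24].
By the pigeonhole principle, treating each of those 12 groups as a pigeonhole, one can pick one integer per group — 12 integers — with no two summing to 25.
The 13th integer lands in an occupied pair, forcing a sum of 25.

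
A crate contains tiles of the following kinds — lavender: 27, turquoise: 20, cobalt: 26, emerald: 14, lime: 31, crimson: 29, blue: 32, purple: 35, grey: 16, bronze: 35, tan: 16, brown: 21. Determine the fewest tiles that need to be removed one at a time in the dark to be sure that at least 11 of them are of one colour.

Pigeonhole: put each drawn tile into a box by colour. The largest draw with every box below 11 takes min(count, 10) from each colour.
Σ min(cᵢ, 10) = 10 + 10 + 10 + 10 + 10 + 10 + 10 + 10 + 10 + 10 + 10 + 10 = 120.
Draw number 120 + 1 = 121 must push one box to 11.

121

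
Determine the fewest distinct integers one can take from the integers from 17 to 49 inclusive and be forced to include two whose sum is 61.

20

A set avoiding the sum 61 can contain at most one of each pair {x, 61−x}, plus the 5 elements whose complement lies outside the range.
The integers 31, …, 49 (19 of them) are such a set: any two sum to at least 31+32 = 63 > 61.
Any 20th integer completes one of the 14 pairs, so 20 choices force a sum of 61.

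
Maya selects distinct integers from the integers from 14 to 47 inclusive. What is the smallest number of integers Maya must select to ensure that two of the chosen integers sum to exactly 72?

24

Two chosen integers sum to 72 exactly when both halves of some pair {x, 72−x} with 25 ≤ x ≤ 72−x ≤ 47 are chosen — 11 such pairs.
The remaining 12 elements (those with no distinct partner in range) can never complete a 72-sum, so the worst case takes all of them and one from each pair: 12 + 11 = 23.
The 24th integer has to be the second member of some pair, so 23 + 1 = 24.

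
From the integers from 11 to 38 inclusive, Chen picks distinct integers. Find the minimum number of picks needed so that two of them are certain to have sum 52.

17

Group the elements by complementary pair {x, 52−x}: {14,38}, {15,37}, {16,36}, …, giving 12 two-element pairs, the single value 26 (it cannot pair with itself since the integers are distinct), and 3 integers whose partner 52−x falls outside [11,38].
By the pigeonhole principle, treating each of those 16 groups as a pigeonhole, one can pick one integer per group — 16 integers — with no two summing to 52.
The 17th integer lands in an occupied pair, forcing a sum of 52.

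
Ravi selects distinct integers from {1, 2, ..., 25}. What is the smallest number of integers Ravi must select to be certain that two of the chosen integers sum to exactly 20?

Two chosen integers sum to 20 exactly when both halves of some pair {x, 20−x} with 1 ≤ x ≤ 20−x ≤ 19 are chosen — 9 such pairs.
The remaining 7 elements (those with no distinct partner in range) can never complete a 20-sum, so the worst case takes all of them and one from each pair: 7 + 9 = 16.
By pigeonhole, the 17th integer has to be the second member of some pair, so 16 + 1 = 17.

17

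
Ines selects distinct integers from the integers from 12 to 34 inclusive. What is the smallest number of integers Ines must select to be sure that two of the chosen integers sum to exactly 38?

Two chosen integers sum to 38 exactly when both halves of some pair {x, 38−x} with 12 ≤ x ≤ 38−x ≤ 26 are chosen — 7 such pairs.
The remaining 9 elements (those with no distinct partner in range) can never complete a 38-sum, so the worst case takes all of them and one from each pair: 9 + 7 = 16.
By the pigeonhole principle, the 17th integer has to be the second member of some pair, so 16 + 1 = 17.

17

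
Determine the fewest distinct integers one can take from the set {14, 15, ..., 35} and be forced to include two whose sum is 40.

Two chosen integers sum to 40 exactly when both halves of some pair {x, 40−x} with 14 ≤ x ≤ 40−x ≤ 26 are chosen — 6 such pairs.
The remaining 10 elements (those with no distinct partner in range) can never complete a 40-sum, so the worst case takes all of them and one from each pair: 10 + 6 = 16.
By the pigeonhole principle, the 17th integer has to be the second member of some pair, so 16 + 1 = 17.

17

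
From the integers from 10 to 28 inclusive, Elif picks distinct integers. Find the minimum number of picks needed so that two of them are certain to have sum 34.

13

Group the elements by complementary pair {x, 34−x}: {10,24}, {11,23}, {12,22}, …, giving 7 two-element pairs, the single value 17 (it cannot pair with itself since the integers are distinct), and 4 integers whose partner 34−x falls outside [10,28].
Pigeonhole: treating each of those 12 groups as a pigeonhole, one can pick one integer per group — 12 integers — with no two summing to 34.
The 13th integer lands in an occupied pair, forcing a sum of 34.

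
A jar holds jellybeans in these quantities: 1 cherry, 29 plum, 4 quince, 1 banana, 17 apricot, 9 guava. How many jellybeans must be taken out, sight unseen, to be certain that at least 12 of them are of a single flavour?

Put each drawn jellybean into a box by flavour. The largest draw with every box below 12 takes min(count, 11) from each flavour; flavours with fewer than 11 contribute all they have.
Σ min(cᵢ, 11) = 1 + 11 + 4 + 1 + 11 + 9 = 37.
Draw number 37 + 1 = 38 must push one box to 12.

38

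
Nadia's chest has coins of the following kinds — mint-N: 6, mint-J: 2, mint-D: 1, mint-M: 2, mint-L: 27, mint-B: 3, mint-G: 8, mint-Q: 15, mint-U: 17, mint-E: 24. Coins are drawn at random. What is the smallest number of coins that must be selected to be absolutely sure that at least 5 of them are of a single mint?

33

An adversary could hand out at most 4 coins per mint (4 mints run out sooner): 4 + 2 + 1 + 2 + 4 + 3 + 4 + 4 + 4 + 4 = 32 coins and still no mint has 5.
One more coin lands in a mint already at 4, so 33 draws are enough and 32 are not.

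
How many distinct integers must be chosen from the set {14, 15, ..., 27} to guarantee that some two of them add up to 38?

10

Group the elements by complementary pair {x, 38−x}: {14,24}, {15,23}, {16,22}, …, giving 5 two-element pairs, the single value 19 (it cannot pair with itself since the integers are distinct), and 3 integers whose partner 38−x falls outside [14,27].
By pigeonhole, treating each of those 9 groups as a pigeonhole, one can pick one integer per group — 9 integers — with no two summing to 38.
The 10th integer lands in an occupied pair, forcing a sum of 38.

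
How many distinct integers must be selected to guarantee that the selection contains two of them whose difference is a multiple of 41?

42

Integers whose pairwise differences are multiples of 41 are exactly those sharing a remainder mod 41. By pigeonhole, the 41 residue classes mod 41 are the pigeonholes.
With 41 integers one could put 1 in each residue class and have no class reach 2.
The 42nd integer pushes some class to 2, so 41·1 + 1 = 42.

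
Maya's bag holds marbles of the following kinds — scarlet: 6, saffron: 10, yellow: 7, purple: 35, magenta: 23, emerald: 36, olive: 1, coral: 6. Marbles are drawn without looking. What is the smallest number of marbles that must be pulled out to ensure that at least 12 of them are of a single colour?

An adversary could hand out at most 11 marbles per colour (5 colours run out sooner): 6 + 10 + 7 + 11 + 11 + 11 + 1 + 6 = 63 marbles and still no colour has 12.
One more marble lands in a colour already at 11, so 64 draws are enough and 63 are not.

64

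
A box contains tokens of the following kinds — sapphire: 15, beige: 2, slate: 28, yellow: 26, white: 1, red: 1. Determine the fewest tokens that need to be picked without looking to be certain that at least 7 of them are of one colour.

Pigeonhole: the 6 colours are the holes; the tokens drawn are the pigeons.
To avoid 7 of any one colour, the worst case takes at most 6 of each colour, or every token of a colour that has fewer than 6.
That gives 6 + 2 + 6 + 6 + 1 + 1 = 22 tokens with no colour reaching 7.
The next token forces some colour to 7, so 22 + 1 = 23.

23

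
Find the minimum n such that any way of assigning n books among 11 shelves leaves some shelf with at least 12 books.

122

With 121 books one could put exactly 11 in each of the 11 shelves, and no shelf would reach 12.
By the pigeonhole principle, one more book must land in a shelf that already has 11, giving it 12.
So 11 × 11 + 1 = 122 books are required.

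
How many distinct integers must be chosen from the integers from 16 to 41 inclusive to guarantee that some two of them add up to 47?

A set avoiding the sum 47 can contain at most one of each pair {x, 47−x}, plus the 10 elements whose complement lies outside the range.
The integers 24, …, 41 (18 of them) are such a set: any two sum to at least 24+25 = 49 > 47.
By pigeonhole, any 19th integer completes one of the 8 pairs, so 19 choices force a sum of 47.

19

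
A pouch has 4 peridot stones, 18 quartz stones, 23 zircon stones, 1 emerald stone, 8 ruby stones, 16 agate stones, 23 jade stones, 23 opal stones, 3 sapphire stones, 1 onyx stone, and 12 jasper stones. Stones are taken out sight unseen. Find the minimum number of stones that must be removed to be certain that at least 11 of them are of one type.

78

By the pigeonhole principle, the 11 types are the holes; the stones drawn are the pigeons.
To avoid 11 of any one type, the worst case takes at most 10 of each type, or every stone of a type that has fewer than 10.
That gives 4 + 10 + 10 + 1 + 8 + 10 + 10 + 10 + 3 + 1 + 10 = 77 stones with no type reaching 11.
The next stone forces some type to 11, so 77 + 1 = 78.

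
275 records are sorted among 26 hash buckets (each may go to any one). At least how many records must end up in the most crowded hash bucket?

11

The 26 hash buckets are the holes and the 275 records are the pigeons.
If every hash bucket held at most 10 records, the total would be at most 26 × 10 = 260, which is less than 275.
So some hash bucket holds at least ⌈275/26⌉ = 11 records.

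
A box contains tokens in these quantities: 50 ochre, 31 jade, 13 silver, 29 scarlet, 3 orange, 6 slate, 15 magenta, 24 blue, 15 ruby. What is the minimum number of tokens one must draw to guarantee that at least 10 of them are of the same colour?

By the pigeonhole principle, put each drawn token into a box by colour. The largest draw with every box below 10 takes min(count, 9) from each colour; colours with fewer than 9 contribute all they have.
Σ min(cᵢ, 9) = 9 + 9 + 9 + 9 + 3 + 6 + 9 + 9 + 9 = 72.
Draw number 72 + 1 = 73 must push one box to 10.

73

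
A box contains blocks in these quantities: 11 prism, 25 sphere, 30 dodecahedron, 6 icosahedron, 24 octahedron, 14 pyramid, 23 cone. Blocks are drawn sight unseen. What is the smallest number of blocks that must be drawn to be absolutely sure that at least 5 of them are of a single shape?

Pigeonhole: put each drawn block into a box by shape. The largest draw with every box below 5 takes min(count, 4) from each shape.
Σ min(cᵢ, 4) = 4 + 4 + 4 + 4 + 4 + 4 + 4 = 28.
Draw number 28 + 1 = 29 must push one box to 5.

29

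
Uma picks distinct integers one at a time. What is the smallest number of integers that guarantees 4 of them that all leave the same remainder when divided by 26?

79

Pigeonhole: the 26 residue classes mod 26 are the pigeonholes.
With 78 integers one could put 3 in each residue class and have no class reach 4.
The 79th integer pushes some class to 4, so 26·3 + 1 = 79.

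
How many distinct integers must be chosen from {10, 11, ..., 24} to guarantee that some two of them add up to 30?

11

A set avoiding the sum 30 can contain at most one of each pair {x, 30−x}, plus the 5 elements whose complement lies outside the range or equal to its own complement.
The integers 15, …, 24 (10 of them) are such a set: any two sum to at least 15+16 = 31 > 30.
By the pigeonhole principle, any 11th integer completes one of the 5 pairs, so 11 choices force a sum of 30.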